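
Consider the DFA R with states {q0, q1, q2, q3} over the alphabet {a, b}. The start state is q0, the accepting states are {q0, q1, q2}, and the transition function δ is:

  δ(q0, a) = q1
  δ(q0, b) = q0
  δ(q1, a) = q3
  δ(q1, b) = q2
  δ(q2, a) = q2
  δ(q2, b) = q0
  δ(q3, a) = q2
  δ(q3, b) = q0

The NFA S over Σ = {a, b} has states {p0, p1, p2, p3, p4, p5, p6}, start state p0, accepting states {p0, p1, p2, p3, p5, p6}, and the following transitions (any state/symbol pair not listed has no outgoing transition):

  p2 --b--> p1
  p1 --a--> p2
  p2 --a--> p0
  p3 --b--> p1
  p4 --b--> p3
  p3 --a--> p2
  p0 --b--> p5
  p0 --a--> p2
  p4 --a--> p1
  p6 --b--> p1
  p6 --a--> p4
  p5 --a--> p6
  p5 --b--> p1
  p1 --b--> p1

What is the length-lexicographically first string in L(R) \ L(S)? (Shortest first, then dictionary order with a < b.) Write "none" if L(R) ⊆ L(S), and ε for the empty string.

none

Exploring the product automaton R × S from the start pair (q0, p0), following both machines on each input symbol, reaches 11 state pairs: (q0, p0), (q1, p2), (q0, p5), (q3, p0), (q2, p1), (q1, p6), (q0, p1), (q2, p2), (q3, p4), (q2, p0), (q0, p3).
R accepts in {q0, q1, q2} and S accepts in {p0, p1, p2, p3, p5, p6}. The reachable pairs whose R-component is accepting are (q0, p0), (q1, p2), (q0, p5), (q2, p1), (q1, p6), (q0, p1), (q2, p2), (q2, p0), (q0, p3); in each of them the S-component is accepting too, so the product for L(R) \ L(S) (R-component accepting, S-component rejecting) has no reachable accepting pair and the difference is empty.
So every string accepted by R is also accepted by S: L(R) \ L(S) = ∅ and there is no such string.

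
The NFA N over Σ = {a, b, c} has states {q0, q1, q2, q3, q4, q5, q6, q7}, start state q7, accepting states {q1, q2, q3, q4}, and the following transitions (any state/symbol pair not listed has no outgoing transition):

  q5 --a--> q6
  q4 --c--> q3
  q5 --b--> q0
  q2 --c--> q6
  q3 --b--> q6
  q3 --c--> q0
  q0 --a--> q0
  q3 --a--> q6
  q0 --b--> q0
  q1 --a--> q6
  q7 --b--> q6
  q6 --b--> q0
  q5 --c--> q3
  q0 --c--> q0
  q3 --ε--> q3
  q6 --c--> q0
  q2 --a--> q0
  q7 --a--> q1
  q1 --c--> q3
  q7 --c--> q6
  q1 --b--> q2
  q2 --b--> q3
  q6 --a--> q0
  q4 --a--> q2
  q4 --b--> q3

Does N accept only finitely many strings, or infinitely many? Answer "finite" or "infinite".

finite

The useful states (reachable from q7 and able to reach an accepting state) are {q1, q2, q3, q7}.
Restricted to these states the transition graph has no cycle, so every accepting path has bounded length and L is finite.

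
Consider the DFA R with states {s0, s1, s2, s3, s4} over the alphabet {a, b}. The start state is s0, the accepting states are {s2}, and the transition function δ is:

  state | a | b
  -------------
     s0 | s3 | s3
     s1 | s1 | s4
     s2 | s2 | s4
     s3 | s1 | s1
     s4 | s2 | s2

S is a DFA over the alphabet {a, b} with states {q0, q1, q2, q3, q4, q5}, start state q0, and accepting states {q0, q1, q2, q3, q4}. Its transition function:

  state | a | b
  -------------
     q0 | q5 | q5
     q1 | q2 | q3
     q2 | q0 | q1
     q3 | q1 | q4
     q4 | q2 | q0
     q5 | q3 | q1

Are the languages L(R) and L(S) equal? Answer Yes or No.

No

The string aabba is accepted by R but rejected by S.
So L(R) ≠ L(S).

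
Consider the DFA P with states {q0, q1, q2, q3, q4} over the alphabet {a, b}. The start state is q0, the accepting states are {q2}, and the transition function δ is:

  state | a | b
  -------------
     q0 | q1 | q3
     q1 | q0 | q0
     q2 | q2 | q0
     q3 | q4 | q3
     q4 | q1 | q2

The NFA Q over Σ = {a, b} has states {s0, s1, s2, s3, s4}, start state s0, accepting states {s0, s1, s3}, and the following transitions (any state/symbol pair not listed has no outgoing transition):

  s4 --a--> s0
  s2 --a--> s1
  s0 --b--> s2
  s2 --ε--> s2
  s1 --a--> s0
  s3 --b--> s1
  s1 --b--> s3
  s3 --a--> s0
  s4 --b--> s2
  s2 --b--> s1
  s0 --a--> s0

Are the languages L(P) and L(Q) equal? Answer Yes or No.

No

The string bbab is accepted by P but rejected by Q.
So L(P) ≠ L(Q).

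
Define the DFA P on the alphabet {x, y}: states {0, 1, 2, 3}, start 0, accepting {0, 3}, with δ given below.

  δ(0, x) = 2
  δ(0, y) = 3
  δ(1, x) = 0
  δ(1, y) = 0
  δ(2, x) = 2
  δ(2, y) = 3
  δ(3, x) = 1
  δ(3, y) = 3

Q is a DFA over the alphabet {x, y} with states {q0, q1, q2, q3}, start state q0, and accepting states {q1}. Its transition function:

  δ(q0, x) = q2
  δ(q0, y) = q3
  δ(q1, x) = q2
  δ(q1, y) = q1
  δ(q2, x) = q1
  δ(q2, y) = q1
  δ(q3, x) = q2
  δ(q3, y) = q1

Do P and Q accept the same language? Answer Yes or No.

The empty string ε is accepted by P but rejected by Q.
So L(P) ≠ L(Q).

No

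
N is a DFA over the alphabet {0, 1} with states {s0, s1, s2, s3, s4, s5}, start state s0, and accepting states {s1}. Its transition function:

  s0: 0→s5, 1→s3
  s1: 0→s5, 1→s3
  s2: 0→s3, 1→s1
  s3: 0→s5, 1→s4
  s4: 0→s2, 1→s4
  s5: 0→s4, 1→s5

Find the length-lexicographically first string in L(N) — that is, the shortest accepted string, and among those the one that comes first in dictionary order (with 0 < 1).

A breadth-first search from s0 reaches an accepting state first via the path s0 → s5 → s4 → s2 → s1 on input 0001.
No string of length < 4 is accepted (BFS exhausts all shorter strings without reaching an accepting state), and 0001 is the lexicographically least accepting string of length 4.

0001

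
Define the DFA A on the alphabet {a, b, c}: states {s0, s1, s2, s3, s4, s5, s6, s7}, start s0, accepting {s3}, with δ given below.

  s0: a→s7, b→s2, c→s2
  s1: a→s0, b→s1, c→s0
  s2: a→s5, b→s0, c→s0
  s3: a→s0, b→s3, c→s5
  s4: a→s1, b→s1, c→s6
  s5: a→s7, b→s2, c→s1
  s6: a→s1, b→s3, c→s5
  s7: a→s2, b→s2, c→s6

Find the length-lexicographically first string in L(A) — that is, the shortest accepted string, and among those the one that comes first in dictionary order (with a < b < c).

acb

A breadth-first search from s0 reaches an accepting state first via the path s0 → s7 → s6 → s3 on input acb.
No string of length < 3 is accepted (BFS exhausts all shorter strings without reaching an accepting state), and acb is the lexicographically least accepting string of length 3.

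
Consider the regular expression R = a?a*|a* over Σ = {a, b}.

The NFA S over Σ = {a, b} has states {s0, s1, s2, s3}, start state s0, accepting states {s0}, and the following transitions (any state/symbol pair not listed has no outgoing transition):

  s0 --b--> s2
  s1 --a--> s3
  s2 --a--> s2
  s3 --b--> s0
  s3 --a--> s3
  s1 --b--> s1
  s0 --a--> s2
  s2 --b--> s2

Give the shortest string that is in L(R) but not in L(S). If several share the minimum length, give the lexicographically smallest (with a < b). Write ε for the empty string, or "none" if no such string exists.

The string a is accepted by R but not by S.
No shorter string lies in the difference, and a is the lexicographically first length-1 string in L(R) \ L(S).

a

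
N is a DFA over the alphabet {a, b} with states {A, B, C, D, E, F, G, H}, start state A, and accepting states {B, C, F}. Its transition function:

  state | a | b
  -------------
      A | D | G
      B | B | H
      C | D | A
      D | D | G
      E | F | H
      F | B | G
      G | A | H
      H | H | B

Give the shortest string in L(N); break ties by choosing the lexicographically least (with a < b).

A breadth-first search from A reaches an accepting state first via the path A → G → H → B on input bbb.
No string of length < 3 is accepted (BFS exhausts all shorter strings without reaching an accepting state), and bbb is the lexicographically least accepting string of length 3.

bbb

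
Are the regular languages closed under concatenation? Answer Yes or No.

Yes

If R₁ and R₂ are regular expressions for the two languages then R₁R₂ denotes L₁L₂; on automata, add ε-moves from every accepting state of an NFA for L₁ to the start state of an NFA for L₂ and keep only the second machine's accepting states.
So the regular languages are closed under concatenation.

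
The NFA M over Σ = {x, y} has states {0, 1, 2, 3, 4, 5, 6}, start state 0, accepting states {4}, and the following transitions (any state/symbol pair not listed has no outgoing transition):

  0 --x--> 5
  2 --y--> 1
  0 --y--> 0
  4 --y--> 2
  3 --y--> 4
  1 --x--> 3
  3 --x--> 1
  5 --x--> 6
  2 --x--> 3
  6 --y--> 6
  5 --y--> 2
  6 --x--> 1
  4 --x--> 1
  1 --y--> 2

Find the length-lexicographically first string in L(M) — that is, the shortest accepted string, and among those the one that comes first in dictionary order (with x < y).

xyxy

A breadth-first search from 0 reaches an accepting state first via the path 0 → 5 → 2 → 3 → 4 on input xyxy.
No string of length < 4 is accepted (BFS exhausts all shorter strings without reaching an accepting state), and xyxy is the lexicographically least accepting string of length 4.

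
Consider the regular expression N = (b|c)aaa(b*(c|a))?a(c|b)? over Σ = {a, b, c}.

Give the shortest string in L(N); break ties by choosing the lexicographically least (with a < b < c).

baaaa

By inspection of the expression, no string of length less than 5 matches, and baaaa is the lexicographically first match of length 5.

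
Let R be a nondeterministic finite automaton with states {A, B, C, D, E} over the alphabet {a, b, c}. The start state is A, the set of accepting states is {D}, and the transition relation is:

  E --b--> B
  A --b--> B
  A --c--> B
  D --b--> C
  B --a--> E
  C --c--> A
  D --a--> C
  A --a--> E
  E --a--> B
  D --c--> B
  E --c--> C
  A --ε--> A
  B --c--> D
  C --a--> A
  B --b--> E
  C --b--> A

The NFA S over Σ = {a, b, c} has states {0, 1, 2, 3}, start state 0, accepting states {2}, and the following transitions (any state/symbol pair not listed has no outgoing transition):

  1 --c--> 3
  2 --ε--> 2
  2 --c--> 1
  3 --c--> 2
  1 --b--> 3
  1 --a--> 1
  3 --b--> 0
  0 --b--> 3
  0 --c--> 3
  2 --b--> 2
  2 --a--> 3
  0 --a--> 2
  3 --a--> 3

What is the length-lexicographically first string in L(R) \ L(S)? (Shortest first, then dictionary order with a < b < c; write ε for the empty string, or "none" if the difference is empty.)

The string abc is accepted by R but not by S.
No shorter string lies in the difference, and abc is the lexicographically first length-3 string in L(R) \ L(S).

abc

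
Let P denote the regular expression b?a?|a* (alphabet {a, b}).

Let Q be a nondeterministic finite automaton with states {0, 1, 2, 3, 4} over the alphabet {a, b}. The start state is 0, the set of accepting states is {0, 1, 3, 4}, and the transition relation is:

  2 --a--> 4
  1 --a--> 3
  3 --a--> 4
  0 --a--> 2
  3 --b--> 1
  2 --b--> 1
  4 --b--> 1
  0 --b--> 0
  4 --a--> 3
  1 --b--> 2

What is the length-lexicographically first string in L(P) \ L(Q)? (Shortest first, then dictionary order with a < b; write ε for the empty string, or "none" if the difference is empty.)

a

The string a is accepted by P but not by Q.
No shorter string lies in the difference, and a is the lexicographically first length-1 string in L(P) \ L(Q).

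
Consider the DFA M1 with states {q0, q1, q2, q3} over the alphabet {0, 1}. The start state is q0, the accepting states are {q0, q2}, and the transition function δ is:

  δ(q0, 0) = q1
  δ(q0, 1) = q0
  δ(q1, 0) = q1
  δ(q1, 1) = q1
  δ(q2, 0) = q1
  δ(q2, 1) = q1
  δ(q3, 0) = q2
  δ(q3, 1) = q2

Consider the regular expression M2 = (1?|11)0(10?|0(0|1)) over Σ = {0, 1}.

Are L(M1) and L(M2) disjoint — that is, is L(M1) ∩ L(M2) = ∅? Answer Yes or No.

Yes

Converting the expression M2 to a DFA (subset construction, then merging equivalent states) gives the minimal DFA with states {r0, r1, r2, r3, r4, r5, r6, r7}, start state r0, accepting states {r4, r6} and transitions r0: 0→r1, 1→r2; r1: 0→r3, 1→r4; r2: 0→r1, 1→r5; r3: 0→r6, 1→r6; r4: 0→r6, 1→r7; r5: 0→r1, 1→r7; r6: 0→r7, 1→r7; r7: 0→r7, 1→r7.
Exploring the product automaton M1 × M2 from the start pair (q0, r0), following both machines on each input symbol, reaches 9 state pairs: (q0, r0), (q1, r1), (q0, r2), (q1, r3), (q1, r4), (q0, r5), (q1, r6), (q1, r7), (q0, r7).
M1 accepts in {q0, q2} and M2 accepts in {r4, r6}; no reachable pair has both components accepting, so no string drives both machines to acceptance simultaneously and L(M1) ∩ L(M2) = ∅.
So no string is accepted by both, and the intersection is empty.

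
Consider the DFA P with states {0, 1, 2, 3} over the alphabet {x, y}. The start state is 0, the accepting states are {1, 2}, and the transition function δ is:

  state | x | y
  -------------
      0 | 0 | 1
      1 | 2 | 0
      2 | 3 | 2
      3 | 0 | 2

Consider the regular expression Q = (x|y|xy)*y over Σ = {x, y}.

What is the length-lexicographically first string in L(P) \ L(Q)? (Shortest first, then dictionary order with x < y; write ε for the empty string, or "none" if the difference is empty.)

yx

The string yx is accepted by P but not by Q.
No shorter string lies in the difference, and yx is the lexicographically first length-2 string in L(P) \ L(Q).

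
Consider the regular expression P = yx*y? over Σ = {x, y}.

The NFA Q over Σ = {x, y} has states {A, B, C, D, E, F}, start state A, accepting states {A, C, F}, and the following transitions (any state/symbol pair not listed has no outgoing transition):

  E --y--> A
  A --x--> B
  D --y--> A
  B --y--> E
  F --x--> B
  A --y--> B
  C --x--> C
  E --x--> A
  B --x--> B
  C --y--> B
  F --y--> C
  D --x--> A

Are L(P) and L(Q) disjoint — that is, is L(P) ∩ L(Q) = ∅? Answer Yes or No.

Yes

Converting the expression P to a DFA (subset construction, then merging equivalent states) gives the minimal DFA with states {p0, p1, p2, p3}, start state p0, accepting states {p2, p3} and transitions p0: x→p1, y→p2; p1: x→p1, y→p1; p2: x→p2, y→p3; p3: x→p1, y→p1.
Exploring the product automaton P × Q from the start pair (p0, A), following both machines on each input symbol, reaches 6 state pairs: (p0, A), (p1, B), (p2, B), (p1, E), (p3, E), (p1, A).
P accepts in {p2, p3} and Q accepts in {A, C, F}; no reachable pair has both components accepting, so no string drives both machines to acceptance simultaneously and L(P) ∩ L(Q) = ∅.
So no string is accepted by both, and the intersection is empty.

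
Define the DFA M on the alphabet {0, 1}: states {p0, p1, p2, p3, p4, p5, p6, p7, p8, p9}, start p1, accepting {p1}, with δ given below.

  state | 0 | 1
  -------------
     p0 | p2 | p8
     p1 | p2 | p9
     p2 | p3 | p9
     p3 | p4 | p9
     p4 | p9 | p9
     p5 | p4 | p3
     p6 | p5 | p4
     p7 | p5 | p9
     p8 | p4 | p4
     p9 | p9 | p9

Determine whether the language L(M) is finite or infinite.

The useful states (reachable from p1 and able to reach an accepting state) are {p1}.
Restricted to these states the transition graph has no cycle, so every accepting path has bounded length and L is finite.

finite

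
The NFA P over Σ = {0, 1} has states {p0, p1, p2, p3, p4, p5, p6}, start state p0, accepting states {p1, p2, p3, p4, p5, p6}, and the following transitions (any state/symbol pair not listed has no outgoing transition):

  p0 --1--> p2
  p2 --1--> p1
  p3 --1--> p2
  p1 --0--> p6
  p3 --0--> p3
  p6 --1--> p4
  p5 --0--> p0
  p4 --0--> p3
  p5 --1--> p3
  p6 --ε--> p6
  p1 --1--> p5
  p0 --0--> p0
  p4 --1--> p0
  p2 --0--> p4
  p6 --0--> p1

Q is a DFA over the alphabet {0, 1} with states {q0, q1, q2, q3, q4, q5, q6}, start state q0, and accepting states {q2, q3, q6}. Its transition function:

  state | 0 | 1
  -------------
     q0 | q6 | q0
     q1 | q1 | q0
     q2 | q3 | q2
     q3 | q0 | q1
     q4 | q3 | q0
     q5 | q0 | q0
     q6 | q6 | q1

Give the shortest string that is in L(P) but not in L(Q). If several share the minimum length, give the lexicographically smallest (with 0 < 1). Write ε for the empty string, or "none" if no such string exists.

The string 1 is accepted by P but not by Q.
No shorter string lies in the difference, and 1 is the lexicographically first length-1 string in L(P) \ L(Q).

1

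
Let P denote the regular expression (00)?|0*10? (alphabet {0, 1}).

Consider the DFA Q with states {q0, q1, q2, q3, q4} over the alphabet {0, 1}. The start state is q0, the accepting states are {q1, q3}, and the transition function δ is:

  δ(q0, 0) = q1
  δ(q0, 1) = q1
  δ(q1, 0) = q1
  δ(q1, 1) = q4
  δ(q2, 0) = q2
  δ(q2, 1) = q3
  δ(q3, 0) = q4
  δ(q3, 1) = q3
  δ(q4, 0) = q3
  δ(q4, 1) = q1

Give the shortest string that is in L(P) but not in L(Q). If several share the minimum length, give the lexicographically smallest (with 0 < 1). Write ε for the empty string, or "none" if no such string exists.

ε

The empty string ε is accepted by P but not by Q.
Since ε is the unique shortest string, it is the required witness.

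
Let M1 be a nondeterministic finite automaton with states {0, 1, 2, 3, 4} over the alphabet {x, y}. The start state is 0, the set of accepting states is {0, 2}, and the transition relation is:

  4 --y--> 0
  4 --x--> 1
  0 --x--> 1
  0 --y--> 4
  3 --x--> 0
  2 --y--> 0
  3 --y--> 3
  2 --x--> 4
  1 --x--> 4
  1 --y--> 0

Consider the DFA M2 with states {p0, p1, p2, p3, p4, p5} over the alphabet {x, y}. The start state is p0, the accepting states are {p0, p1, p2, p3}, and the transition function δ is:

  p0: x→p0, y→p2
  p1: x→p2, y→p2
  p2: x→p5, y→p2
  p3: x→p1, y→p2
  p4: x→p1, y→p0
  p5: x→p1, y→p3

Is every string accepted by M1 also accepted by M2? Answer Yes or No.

Yes

Exploring the product automaton M1 × M2 from the start pair (0, p0), following both machines on each input symbol, reaches 11 state pairs: (0, p0), (1, p0), (4, p2), (4, p0), (0, p2), (1, p5), (4, p1), (0, p3), (1, p2), (1, p1), (4, p5).
M1 accepts in {0, 2} and M2 accepts in {p0, p1, p2, p3}. The reachable pairs whose M1-component is accepting are (0, p0), (0, p2), (0, p3); in each of them the M2-component is accepting too, so the product for L(M1) \ L(M2) (M1-component accepting, M2-component rejecting) has no reachable accepting pair and the difference is empty.
Hence every string in L(M1) is also in L(M2).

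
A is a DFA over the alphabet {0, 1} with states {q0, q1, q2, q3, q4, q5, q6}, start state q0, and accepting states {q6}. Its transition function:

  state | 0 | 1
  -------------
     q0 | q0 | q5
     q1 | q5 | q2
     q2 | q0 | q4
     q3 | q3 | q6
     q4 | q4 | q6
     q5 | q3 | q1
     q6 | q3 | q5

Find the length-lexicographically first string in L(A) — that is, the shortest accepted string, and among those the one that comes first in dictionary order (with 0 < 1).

A breadth-first search from q0 reaches an accepting state first via the path q0 → q5 → q3 → q6 on input 101.
No string of length < 3 is accepted (BFS exhausts all shorter strings without reaching an accepting state), and 101 is the lexicographically least accepting string of length 3.

101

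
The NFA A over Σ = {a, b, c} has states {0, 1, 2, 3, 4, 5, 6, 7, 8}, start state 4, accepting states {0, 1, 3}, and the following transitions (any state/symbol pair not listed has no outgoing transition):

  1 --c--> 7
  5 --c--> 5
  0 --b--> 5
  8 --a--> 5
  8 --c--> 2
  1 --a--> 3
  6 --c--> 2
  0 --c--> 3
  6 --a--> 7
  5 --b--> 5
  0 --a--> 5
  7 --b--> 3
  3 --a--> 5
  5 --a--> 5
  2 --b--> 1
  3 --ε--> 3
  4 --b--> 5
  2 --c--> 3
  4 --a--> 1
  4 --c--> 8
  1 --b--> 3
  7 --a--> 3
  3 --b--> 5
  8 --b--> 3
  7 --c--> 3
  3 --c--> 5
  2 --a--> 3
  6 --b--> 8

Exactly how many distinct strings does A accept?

15

The useful subgraph on states {1, 2, 3, 4, 7, 8} is acyclic, so L(A) is finite; the longest accepting path visits 6 useful states, giving maximum string length 5.
Counting accepting paths from 4 by length: 1 of length 1, 3 of length 2, 6 of length 3, 2 of length 4, 3 of length 5. Total 15.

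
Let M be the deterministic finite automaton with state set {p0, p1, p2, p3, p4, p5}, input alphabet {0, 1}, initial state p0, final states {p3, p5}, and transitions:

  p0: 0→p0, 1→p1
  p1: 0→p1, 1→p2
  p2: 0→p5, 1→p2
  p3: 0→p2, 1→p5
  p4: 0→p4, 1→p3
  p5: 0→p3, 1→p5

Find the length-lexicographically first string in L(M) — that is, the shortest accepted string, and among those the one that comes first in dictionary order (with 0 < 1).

110

A breadth-first search from p0 reaches an accepting state first via the path p0 → p1 → p2 → p5 on input 110.
No string of length < 3 is accepted (BFS exhausts all shorter strings without reaching an accepting state), and 110 is the lexicographically least accepting string of length 3.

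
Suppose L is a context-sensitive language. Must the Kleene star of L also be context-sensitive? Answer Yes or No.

An LBA guesses a factorisation of the input into blocks (marking block boundaries on a second track) and verifies each block with the LBA for L; this uses no space beyond the input, so L* is context-sensitive.
So the context-sensitive languages are closed under Kleene star.

Yes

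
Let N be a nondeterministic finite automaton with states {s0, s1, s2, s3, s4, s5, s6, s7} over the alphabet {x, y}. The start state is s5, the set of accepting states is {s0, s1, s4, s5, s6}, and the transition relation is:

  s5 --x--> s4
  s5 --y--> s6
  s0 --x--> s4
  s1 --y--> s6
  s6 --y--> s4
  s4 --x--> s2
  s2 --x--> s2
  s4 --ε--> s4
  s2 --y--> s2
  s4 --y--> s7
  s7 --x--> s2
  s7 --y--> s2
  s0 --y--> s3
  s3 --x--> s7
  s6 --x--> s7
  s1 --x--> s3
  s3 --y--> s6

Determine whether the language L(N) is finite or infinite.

finite

The useful states (reachable from s5 and able to reach an accepting state) are {s4, s5, s6}.
Restricted to these states the transition graph has no cycle, so every accepting path has bounded length and L is finite.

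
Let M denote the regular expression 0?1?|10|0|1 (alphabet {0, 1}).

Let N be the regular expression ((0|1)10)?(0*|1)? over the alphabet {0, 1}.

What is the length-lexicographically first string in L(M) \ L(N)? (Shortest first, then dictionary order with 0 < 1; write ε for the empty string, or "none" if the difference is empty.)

The string 01 is accepted by M but not by N.
No shorter string lies in the difference, and 01 is the lexicographically first length-2 string in L(M) \ L(N).

01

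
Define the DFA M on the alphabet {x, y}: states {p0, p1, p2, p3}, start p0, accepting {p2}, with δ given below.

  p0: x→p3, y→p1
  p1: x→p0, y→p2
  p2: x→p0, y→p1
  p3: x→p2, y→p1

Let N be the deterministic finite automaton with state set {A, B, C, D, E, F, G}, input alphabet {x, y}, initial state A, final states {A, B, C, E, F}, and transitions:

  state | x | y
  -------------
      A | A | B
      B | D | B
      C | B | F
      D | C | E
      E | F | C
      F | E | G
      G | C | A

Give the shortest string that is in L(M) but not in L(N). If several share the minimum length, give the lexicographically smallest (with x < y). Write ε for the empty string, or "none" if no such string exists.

The string yxxyy is accepted by M but not by N.
No shorter string lies in the difference, and yxxyy is the lexicographically first length-5 string in L(M) \ L(N).

yxxyy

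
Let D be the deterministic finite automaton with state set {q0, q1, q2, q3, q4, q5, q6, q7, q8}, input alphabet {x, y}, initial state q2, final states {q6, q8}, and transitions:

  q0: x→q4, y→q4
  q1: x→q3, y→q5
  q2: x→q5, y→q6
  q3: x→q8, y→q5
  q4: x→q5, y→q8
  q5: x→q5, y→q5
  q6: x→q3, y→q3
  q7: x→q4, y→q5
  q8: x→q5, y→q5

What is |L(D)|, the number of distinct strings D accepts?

3

The useful subgraph on states {q2, q3, q6, q8} is acyclic, so L(D) is finite; the longest accepting path visits 4 useful states, giving maximum string length 3.
Counting accepting paths from q2 by length: 1 of length 1, 2 of length 3. Total 3.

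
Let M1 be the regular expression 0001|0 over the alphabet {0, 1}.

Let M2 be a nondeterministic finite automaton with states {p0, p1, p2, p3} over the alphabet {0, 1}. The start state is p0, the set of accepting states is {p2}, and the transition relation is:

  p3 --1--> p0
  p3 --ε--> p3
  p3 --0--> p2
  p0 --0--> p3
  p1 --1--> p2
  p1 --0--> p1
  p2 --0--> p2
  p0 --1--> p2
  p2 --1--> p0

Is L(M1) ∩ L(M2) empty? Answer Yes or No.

Yes

Converting the expression M1 to a DFA (subset construction, then merging equivalent states) gives the minimal DFA with states {r0, r1, r2, r3, r4, r5}, start state r0, accepting states {r1, r5} and transitions r0: 0→r1, 1→r2; r1: 0→r3, 1→r2; r2: 0→r2, 1→r2; r3: 0→r4, 1→r2; r4: 0→r2, 1→r5; r5: 0→r2, 1→r2.
Exploring the product automaton M1 × M2 from the start pair (r0, p0), following both machines on each input symbol, reaches 8 state pairs: (r0, p0), (r1, p3), (r2, p2), (r3, p2), (r2, p0), (r4, p2), (r2, p3), (r5, p0).
M1 accepts in {r1, r5} and M2 accepts in {p2}; no reachable pair has both components accepting, so no string drives both machines to acceptance simultaneously and L(M1) ∩ L(M2) = ∅.
So no string is accepted by both, and the intersection is empty.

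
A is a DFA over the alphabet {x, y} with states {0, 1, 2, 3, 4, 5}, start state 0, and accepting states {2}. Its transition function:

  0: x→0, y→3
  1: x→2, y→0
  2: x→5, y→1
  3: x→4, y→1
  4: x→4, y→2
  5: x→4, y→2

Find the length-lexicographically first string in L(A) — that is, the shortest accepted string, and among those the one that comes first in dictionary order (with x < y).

yxy

A breadth-first search from 0 reaches an accepting state first via the path 0 → 3 → 4 → 2 on input yxy.
No string of length < 3 is accepted (BFS exhausts all shorter strings without reaching an accepting state), and yxy is the lexicographically least accepting string of length 3.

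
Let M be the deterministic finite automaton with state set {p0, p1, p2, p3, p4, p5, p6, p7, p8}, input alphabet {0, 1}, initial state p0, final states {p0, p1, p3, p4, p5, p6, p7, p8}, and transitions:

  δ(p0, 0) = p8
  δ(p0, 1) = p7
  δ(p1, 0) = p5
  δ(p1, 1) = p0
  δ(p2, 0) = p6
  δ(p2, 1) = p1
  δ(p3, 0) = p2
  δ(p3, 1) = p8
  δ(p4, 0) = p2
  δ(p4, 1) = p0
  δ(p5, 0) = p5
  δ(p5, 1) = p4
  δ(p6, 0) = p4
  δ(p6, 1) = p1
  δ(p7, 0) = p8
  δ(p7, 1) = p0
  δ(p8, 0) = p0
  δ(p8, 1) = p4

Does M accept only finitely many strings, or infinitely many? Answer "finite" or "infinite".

State p0 is reachable from the start and can reach an accepting state, and it lies on the cycle p0 → p8 → p0.
Traversing that cycle any number of times yields accepted strings of unbounded length, so the language is infinite.

infinite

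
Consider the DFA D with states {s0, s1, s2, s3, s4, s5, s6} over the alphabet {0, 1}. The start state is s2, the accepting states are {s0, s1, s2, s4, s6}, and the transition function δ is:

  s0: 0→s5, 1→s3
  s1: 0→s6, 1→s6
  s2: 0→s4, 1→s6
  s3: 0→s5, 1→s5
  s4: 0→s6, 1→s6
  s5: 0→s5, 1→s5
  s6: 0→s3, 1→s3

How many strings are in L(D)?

5

The useful subgraph on states {s2, s4, s6} is acyclic, so L(D) is finite; the longest accepting path visits 3 useful states, giving maximum string length 2.
Counting accepting paths from s2 by length: 1 of length 0, 2 of length 1, 2 of length 2. Total 5.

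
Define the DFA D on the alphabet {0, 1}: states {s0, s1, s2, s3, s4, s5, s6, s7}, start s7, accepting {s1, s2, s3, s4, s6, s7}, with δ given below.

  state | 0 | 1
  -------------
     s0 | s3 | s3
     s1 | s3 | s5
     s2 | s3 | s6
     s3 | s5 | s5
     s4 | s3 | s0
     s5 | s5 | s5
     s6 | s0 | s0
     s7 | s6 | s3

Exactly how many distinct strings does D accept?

7

The useful subgraph on states {s0, s3, s6, s7} is acyclic, so L(D) is finite; the longest accepting path visits 4 useful states, giving maximum string length 3.
Counting accepting paths from s7 by length: 1 of length 0, 2 of length 1, 4 of length 3. Total 7.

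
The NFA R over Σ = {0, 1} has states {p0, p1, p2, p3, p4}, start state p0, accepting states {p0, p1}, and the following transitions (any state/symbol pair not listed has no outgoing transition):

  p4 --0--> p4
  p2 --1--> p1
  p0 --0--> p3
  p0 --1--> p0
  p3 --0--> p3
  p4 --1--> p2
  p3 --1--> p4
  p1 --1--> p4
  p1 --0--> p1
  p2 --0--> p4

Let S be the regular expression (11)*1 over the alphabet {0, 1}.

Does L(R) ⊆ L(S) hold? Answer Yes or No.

No

The empty string ε is in L(R) but not in L(S).
So L(R) ⊄ L(S).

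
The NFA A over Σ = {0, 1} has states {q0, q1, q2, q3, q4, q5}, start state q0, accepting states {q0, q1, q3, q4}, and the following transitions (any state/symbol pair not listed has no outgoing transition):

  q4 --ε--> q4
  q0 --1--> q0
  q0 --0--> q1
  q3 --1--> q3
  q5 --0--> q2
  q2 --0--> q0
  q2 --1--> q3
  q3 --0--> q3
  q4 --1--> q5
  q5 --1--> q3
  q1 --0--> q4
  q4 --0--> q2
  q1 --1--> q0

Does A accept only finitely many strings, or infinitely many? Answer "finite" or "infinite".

infinite

State q0 is reachable from the start and can reach an accepting state, and it lies on the cycle q0 → q0.
Traversing that cycle any number of times yields accepted strings of unbounded length, so the language is infinite.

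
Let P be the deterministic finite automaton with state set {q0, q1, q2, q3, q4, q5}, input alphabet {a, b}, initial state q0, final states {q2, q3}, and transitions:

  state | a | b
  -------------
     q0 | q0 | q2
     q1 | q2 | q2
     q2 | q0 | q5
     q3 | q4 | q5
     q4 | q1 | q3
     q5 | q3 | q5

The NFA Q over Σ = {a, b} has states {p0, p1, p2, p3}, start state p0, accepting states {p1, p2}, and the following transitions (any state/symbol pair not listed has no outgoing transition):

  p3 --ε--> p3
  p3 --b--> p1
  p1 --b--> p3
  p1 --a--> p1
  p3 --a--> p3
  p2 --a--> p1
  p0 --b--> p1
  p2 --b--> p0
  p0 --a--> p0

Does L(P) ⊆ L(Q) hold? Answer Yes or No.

The string bab is in L(P) but not in L(Q).
So L(P) ⊄ L(Q).

No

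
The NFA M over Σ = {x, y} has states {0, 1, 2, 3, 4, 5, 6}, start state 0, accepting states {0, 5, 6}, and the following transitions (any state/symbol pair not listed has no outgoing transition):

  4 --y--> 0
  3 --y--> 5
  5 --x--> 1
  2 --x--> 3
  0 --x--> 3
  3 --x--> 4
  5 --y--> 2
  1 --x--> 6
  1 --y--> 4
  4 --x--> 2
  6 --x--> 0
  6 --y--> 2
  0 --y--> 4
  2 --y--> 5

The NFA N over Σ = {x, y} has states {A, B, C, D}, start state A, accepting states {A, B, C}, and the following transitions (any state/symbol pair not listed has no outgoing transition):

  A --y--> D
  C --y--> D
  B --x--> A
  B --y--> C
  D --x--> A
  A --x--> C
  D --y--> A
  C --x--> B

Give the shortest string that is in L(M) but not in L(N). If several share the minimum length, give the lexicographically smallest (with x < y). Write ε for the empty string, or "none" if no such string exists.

The string xy is accepted by M but not by N.
No shorter string lies in the difference, and xy is the lexicographically first length-2 string in L(M) \ L(N).

xy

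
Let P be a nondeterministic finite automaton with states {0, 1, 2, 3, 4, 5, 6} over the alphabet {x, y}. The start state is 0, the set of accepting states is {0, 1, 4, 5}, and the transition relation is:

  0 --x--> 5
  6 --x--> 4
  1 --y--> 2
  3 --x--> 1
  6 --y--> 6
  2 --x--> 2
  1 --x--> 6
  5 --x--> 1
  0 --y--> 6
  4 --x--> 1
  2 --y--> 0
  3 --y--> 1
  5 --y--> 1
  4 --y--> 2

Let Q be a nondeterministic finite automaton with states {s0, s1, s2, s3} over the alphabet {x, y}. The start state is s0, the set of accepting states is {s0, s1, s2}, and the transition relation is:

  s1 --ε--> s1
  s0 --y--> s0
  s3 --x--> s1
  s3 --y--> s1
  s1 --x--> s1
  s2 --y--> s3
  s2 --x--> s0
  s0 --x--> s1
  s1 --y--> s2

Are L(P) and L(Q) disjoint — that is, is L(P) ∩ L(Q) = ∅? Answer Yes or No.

The empty string ε is accepted by both P and Q.
Hence L(P) ∩ L(Q) ≠ ∅.

No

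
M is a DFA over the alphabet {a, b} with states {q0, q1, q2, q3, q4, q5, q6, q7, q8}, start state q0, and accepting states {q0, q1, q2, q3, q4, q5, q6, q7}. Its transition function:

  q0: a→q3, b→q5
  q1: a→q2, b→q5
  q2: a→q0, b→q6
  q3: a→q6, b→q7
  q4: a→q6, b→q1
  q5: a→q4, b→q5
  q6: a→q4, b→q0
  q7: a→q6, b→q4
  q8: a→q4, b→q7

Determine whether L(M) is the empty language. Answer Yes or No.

The empty string ε is accepted: the run q0 ends in the accepting state q0.
Since at least one string is accepted, L(M) is not empty.

No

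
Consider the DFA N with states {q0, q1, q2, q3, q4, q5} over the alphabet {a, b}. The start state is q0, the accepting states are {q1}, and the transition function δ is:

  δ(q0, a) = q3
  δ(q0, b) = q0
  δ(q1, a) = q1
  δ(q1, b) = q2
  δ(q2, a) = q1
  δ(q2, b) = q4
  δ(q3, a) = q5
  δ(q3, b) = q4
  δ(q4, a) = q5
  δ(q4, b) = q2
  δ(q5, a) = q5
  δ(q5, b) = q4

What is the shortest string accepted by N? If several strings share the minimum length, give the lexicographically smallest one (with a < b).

A breadth-first search from q0 reaches an accepting state first via the path q0 → q3 → q4 → q2 → q1 on input abba.
No string of length < 4 is accepted (BFS exhausts all shorter strings without reaching an accepting state), and abba is the lexicographically least accepting string of length 4.

abba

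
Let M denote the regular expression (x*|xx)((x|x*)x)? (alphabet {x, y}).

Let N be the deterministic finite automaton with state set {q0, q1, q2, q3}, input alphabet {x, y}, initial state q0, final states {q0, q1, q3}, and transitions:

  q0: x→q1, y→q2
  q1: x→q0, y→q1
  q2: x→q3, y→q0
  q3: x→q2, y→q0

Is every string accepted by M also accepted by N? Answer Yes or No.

Converting the expression M to a DFA (subset construction, then merging equivalent states) gives the minimal DFA with states {m0, m1}, start state m0, accepting states {m0} and transitions m0: x→m0, y→m1; m1: x→m1, y→m1.
Exploring the product automaton M × N from the start pair (m0, q0), following both machines on each input symbol, reaches 6 state pairs: (m0, q0), (m0, q1), (m1, q2), (m1, q1), (m1, q3), (m1, q0).
M accepts in {m0} and N accepts in {q0, q1, q3}. The reachable pairs whose M-component is accepting are (m0, q0), (m0, q1); in each of them the N-component is accepting too, so the product for L(M) \ L(N) (M-component accepting, N-component rejecting) has no reachable accepting pair and the difference is empty.
Hence every string in L(M) is also in L(N).

Yes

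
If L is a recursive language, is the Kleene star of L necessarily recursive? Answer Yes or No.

For an input w of length n, decide by dynamic programming over positions 0..n whether w factors into blocks from L, calling the decider for L on each of the O(n²) substrings; every call halts, so this decides L*.
So the recursive languages are closed under Kleene star.

Yes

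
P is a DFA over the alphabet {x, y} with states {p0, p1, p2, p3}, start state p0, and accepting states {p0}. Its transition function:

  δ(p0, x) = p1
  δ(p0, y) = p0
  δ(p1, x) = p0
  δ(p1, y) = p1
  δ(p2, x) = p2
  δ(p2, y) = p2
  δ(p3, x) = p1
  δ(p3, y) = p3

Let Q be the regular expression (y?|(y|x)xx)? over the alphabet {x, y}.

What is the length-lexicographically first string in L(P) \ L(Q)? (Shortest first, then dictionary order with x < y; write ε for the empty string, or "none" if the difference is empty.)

The string xx is accepted by P but not by Q.
No shorter string lies in the difference, and xx is the lexicographically first length-2 string in L(P) \ L(Q).

xx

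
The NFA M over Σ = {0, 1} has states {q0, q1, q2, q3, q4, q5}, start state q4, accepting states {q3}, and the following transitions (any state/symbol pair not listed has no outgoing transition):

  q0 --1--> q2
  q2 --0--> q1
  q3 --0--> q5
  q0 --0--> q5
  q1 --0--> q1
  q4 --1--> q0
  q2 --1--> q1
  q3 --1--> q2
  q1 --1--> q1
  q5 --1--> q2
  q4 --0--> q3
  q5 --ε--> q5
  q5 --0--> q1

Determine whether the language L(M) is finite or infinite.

The useful states (reachable from q4 and able to reach an accepting state) are {q3, q4}.
Restricted to these states the transition graph has no cycle, so every accepting path has bounded length and L is finite.

finite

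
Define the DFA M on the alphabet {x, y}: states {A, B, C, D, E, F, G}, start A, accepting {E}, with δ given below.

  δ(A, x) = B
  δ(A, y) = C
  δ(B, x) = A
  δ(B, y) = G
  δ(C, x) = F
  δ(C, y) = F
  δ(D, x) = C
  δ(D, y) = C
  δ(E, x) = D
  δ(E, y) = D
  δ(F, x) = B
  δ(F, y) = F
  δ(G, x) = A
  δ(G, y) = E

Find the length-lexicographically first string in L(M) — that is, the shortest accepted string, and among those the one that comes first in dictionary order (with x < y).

A breadth-first search from A reaches an accepting state first via the path A → B → G → E on input xyy.
No string of length < 3 is accepted (BFS exhausts all shorter strings without reaching an accepting state), and xyy is the lexicographically least accepting string of length 3.

xyy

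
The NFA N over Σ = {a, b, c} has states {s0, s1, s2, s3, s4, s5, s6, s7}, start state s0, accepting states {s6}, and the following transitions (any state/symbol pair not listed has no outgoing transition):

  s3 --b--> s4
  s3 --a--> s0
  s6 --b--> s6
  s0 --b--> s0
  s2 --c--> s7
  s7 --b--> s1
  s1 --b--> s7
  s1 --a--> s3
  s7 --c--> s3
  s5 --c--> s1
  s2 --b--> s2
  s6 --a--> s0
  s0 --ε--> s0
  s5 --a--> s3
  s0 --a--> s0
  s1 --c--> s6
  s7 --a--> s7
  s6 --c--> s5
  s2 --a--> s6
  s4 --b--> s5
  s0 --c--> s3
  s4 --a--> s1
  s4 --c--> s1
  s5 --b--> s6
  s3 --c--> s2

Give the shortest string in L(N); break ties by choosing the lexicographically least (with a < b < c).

cca

A breadth-first search from s0 reaches an accepting state first via the path s0 → s3 → s2 → s6 on input cca.
No string of length < 3 is accepted (BFS exhausts all shorter strings without reaching an accepting state), and cca is the lexicographically least accepting string of length 3.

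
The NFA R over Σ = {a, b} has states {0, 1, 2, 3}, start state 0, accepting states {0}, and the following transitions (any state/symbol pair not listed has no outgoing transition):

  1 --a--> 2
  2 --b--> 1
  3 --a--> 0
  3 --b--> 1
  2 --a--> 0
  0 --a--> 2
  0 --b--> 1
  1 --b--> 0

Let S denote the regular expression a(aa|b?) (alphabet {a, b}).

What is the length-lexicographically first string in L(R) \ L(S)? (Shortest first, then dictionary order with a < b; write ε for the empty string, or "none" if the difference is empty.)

ε

The empty string ε is accepted by R but not by S.
Since ε is the unique shortest string, it is the required witness.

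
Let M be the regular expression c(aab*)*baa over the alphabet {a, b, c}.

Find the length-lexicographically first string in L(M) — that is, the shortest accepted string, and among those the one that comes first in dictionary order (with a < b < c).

cbaa

By inspection of the expression, no string of length less than 4 matches, and cbaa is the lexicographically first match of length 4.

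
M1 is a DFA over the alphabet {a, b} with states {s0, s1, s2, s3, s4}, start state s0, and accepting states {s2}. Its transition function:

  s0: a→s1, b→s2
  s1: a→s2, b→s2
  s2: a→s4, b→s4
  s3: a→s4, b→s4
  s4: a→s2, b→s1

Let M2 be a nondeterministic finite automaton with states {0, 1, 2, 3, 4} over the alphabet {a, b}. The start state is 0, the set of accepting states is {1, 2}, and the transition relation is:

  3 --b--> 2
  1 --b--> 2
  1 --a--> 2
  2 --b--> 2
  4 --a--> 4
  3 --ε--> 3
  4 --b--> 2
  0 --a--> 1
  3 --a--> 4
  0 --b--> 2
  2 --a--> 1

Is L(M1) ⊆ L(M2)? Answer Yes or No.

Yes

Exploring the product automaton M1 × M2 from the start pair (s0, 0), following both machines on each input symbol, reaches 7 state pairs: (s0, 0), (s1, 1), (s2, 2), (s4, 1), (s4, 2), (s1, 2), (s2, 1).
M1 accepts in {s2} and M2 accepts in {1, 2}. The reachable pairs whose M1-component is accepting are (s2, 2), (s2, 1); in each of them the M2-component is accepting too, so the product for L(M1) \ L(M2) (M1-component accepting, M2-component rejecting) has no reachable accepting pair and the difference is empty.
Hence every string in L(M1) is also in L(M2).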